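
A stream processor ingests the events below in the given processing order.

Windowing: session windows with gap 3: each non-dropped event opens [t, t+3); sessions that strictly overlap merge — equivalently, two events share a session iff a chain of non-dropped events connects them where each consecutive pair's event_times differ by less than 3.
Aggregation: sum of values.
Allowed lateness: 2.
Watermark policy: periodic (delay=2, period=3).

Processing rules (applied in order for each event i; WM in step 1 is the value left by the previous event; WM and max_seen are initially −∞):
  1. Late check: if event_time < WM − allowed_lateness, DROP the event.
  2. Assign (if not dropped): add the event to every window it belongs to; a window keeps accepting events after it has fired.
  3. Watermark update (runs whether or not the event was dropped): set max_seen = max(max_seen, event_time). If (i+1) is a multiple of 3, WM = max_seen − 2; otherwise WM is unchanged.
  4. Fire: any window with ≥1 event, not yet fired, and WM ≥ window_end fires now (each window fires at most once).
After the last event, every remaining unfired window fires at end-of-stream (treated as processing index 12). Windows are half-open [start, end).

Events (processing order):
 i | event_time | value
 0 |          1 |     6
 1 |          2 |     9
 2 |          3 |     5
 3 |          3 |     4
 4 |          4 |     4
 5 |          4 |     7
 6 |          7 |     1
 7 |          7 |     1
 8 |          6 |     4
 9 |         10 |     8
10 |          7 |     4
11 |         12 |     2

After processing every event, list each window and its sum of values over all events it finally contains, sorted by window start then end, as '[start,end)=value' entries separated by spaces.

i=0 t=1 v=6: → [1,4); WM=−∞
i=1 t=2 v=9: → [1,5); WM=−∞
i=2 t=3 v=5: → [1,6); WM=1
i=3 t=3 v=4: → [1,6); WM=1
i=4 t=4 v=4: → [1,7); WM=1
i=5 t=4 v=7: → [1,7); WM=2
i=6 t=7 v=1: → [7,10); WM=2
i=7 t=7 v=1: → [7,10); WM=2
i=8 t=6 v=4: → [1,10); WM=5
i=9 t=10 v=8: → [10,13); WM=5
i=10 t=7 v=4: → [1,10); WM=5
i=11 t=12 v=2: → [10,15); WM=10

[1,10)=45 [10,15)=10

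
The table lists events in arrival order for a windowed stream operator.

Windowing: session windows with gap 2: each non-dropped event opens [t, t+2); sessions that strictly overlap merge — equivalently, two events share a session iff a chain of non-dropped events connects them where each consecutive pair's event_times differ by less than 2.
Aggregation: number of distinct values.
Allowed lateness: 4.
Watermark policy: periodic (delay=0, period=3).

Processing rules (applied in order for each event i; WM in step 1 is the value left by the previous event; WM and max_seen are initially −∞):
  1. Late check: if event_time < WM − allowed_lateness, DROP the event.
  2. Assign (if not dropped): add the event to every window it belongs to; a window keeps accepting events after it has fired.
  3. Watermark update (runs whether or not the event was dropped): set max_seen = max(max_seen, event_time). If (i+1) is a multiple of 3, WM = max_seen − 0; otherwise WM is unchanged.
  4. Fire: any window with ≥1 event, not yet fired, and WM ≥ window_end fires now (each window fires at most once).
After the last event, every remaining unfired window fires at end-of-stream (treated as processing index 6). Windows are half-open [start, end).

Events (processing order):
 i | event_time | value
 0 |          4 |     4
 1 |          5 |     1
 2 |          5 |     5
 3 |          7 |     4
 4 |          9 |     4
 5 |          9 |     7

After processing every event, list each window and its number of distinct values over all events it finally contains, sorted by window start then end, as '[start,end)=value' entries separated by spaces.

i=0 t=4 v=4: → [4,6); WM=−∞
i=1 t=5 v=1: → [4,7); WM=−∞
i=2 t=5 v=5: → [4,7); WM=5
i=3 t=7 v=4: → [7,9); WM=5
i=4 t=9 v=4: → [9,11); WM=5
i=5 t=9 v=7: → [9,11); WM=9

[4,7)=3 [7,9)=1 [9,11)=2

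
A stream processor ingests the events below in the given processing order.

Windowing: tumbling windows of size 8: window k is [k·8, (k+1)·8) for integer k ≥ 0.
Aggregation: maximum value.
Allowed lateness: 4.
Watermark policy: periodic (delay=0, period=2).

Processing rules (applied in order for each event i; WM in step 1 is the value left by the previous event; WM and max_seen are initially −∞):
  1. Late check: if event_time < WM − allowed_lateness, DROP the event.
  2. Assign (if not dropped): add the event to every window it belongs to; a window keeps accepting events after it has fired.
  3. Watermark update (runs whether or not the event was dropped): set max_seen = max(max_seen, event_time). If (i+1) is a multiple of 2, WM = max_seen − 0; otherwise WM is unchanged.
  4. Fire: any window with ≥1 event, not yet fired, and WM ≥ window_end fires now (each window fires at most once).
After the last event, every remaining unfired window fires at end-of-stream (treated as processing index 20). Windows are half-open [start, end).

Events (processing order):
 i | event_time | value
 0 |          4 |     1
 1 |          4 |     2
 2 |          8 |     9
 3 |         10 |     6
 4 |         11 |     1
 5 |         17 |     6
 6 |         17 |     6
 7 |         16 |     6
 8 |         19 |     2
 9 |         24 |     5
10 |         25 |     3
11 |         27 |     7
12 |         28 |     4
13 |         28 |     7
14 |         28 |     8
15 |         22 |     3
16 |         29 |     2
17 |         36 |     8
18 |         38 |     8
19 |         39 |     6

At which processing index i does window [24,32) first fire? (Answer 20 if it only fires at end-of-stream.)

i=0 t=4 v=1: → [0,8); WM=−∞
i=1 t=4 v=2: → [0,8); WM=4
i=2 t=8 v=9: → [8,16); WM=4
i=3 t=10 v=6: → [8,16); WM=10; [0,8) fires=2
i=4 t=11 v=1: → [8,16); WM=10
i=5 t=17 v=6: → [16,24); WM=17; [8,16) fires=9
i=6 t=17 v=6: → [16,24); WM=17
i=7 t=16 v=6: → [16,24); WM=17
i=8 t=19 v=2: → [16,24); WM=17
i=9 t=24 v=5: → [24,32); WM=24; [16,24) fires=6
i=10 t=25 v=3: → [24,32); WM=24
i=11 t=27 v=7: → [24,32); WM=27
i=12 t=28 v=4: → [24,32); WM=27
i=13 t=28 v=7: → [24,32); WM=28
i=14 t=28 v=8: → [24,32); WM=28
i=15 t=22 v=3: DROP (t<28-4); WM=28
i=16 t=29 v=2: → [24,32); WM=28
i=17 t=36 v=8: → [32,40); WM=36; [24,32) fires=8
i=18 t=38 v=8: → [32,40); WM=36
i=19 t=39 v=6: → [32,40); WM=39

17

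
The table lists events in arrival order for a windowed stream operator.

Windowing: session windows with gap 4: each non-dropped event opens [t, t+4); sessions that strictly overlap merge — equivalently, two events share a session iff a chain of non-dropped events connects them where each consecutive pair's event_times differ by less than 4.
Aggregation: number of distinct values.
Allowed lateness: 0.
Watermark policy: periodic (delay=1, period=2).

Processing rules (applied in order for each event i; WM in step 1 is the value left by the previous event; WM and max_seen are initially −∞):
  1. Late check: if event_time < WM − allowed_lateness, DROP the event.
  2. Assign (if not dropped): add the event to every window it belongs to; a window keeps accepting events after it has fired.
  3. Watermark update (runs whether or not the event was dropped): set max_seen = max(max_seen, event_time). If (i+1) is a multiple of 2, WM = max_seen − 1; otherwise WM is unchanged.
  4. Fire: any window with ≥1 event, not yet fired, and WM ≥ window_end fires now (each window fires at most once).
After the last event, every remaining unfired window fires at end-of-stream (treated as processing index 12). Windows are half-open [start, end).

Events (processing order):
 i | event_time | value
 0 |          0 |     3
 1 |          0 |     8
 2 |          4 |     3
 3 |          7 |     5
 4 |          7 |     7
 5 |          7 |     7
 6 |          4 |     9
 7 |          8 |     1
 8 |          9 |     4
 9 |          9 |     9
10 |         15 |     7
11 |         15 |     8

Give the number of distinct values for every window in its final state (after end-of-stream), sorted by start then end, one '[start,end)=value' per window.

[0,4)=2 [4,13)=6 [15,19)=2

i=0 t=0 v=3: → [0,4); WM=−∞
i=1 t=0 v=8: → [0,4); WM=-1
i=2 t=4 v=3: → [4,8); WM=-1
i=3 t=7 v=5: → [4,11); WM=6
i=4 t=7 v=7: → [4,11); WM=6
i=5 t=7 v=7: → [4,11); WM=6
i=6 t=4 v=9: DROP (t<6-0); WM=6
i=7 t=8 v=1: → [4,12); WM=7
i=8 t=9 v=4: → [4,13); WM=7
i=9 t=9 v=9: → [4,13); WM=8
i=10 t=15 v=7: → [15,19); WM=8
i=11 t=15 v=8: → [15,19); WM=14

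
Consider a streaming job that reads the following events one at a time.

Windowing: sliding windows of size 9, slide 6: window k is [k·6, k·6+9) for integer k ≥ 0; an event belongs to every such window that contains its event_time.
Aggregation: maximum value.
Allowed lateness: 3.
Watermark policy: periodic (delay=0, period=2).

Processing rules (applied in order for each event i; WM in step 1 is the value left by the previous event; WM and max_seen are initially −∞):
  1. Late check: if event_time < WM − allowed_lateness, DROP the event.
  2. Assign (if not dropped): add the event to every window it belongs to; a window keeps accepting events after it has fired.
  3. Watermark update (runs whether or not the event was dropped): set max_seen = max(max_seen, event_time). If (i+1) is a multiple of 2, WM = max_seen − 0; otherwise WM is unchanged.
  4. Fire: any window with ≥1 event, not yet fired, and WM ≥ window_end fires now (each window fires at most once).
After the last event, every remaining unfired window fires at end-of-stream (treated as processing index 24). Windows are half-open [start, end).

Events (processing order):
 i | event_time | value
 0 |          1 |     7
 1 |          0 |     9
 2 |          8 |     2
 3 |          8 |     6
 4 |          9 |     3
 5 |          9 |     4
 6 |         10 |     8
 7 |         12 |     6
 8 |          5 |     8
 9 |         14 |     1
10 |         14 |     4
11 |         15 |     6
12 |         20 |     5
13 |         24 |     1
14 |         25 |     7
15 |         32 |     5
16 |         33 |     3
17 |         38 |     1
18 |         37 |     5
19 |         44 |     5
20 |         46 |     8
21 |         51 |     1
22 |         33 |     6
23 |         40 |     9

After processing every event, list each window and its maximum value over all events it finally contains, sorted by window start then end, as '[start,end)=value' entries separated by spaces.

[0,9)=9 [6,15)=8 [12,21)=6 [18,27)=7 [24,33)=7 [30,39)=5 [36,45)=5 [42,51)=8 [48,57)=1

i=0 t=1 v=7: → [0,9); WM=−∞
i=1 t=0 v=9: → [0,9); WM=1
i=2 t=8 v=2: → [6,15),[0,9); WM=1
i=3 t=8 v=6: → [6,15),[0,9); WM=8
i=4 t=9 v=3: → [6,15); WM=8
i=5 t=9 v=4: → [6,15); WM=9; [0,9) fires=9
i=6 t=10 v=8: → [6,15); WM=9
i=7 t=12 v=6: → [12,21),[6,15); WM=12
i=8 t=5 v=8: DROP (t<12-3); WM=12
i=9 t=14 v=1: → [12,21),[6,15); WM=14
i=10 t=14 v=4: → [12,21),[6,15); WM=14
i=11 t=15 v=6: → [12,21); WM=15; [6,15) fires=8
i=12 t=20 v=5: → [18,27),[12,21); WM=15
i=13 t=24 v=1: → [24,33),[18,27); WM=24; [12,21) fires=6
i=14 t=25 v=7: → [24,33),[18,27); WM=24
i=15 t=32 v=5: → [30,39),[24,33); WM=32; [18,27) fires=7
i=16 t=33 v=3: → [30,39); WM=32
i=17 t=38 v=1: → [36,45),[30,39); WM=38; [24,33) fires=7
i=18 t=37 v=5: → [36,45),[30,39); WM=38
i=19 t=44 v=5: → [42,51),[36,45); WM=44; [30,39) fires=5
i=20 t=46 v=8: → [42,51); WM=44
i=21 t=51 v=1: → [48,57); WM=51; [36,45) fires=5 [42,51) fires=8
i=22 t=33 v=6: DROP (t<51-3); WM=51
i=23 t=40 v=9: DROP (t<51-3); WM=51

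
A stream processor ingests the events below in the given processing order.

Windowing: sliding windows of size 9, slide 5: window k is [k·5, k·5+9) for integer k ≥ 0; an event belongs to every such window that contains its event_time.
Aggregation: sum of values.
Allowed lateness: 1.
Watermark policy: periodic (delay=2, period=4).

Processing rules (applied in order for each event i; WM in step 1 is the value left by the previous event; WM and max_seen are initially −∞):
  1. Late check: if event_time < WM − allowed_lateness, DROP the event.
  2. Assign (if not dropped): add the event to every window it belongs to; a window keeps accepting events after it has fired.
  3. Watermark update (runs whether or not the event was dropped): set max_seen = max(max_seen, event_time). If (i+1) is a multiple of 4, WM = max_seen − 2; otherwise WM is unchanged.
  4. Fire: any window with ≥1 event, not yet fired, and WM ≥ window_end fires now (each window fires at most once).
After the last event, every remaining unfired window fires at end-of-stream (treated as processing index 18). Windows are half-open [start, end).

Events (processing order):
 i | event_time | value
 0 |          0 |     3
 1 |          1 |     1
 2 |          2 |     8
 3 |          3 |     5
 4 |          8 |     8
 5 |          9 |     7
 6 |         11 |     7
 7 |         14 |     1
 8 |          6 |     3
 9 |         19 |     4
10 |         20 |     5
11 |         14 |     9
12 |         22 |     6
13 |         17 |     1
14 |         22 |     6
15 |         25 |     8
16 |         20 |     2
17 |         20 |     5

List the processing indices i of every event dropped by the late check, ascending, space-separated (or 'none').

8 16 17

i=0 t=0 v=3: → [0,9); WM=−∞
i=1 t=1 v=1: → [0,9); WM=−∞
i=2 t=2 v=8: → [0,9); WM=−∞
i=3 t=3 v=5: → [0,9); WM=1
i=4 t=8 v=8: → [5,14),[0,9); WM=1
i=5 t=9 v=7: → [5,14); WM=1
i=6 t=11 v=7: → [10,19),[5,14); WM=1
i=7 t=14 v=1: → [10,19); WM=12; [0,9) fires=25
i=8 t=6 v=3: DROP (t<12-1); WM=12
i=9 t=19 v=4: → [15,24); WM=12
i=10 t=20 v=5: → [20,29),[15,24); WM=12
i=11 t=14 v=9: → [10,19); WM=18; [5,14) fires=22
i=12 t=22 v=6: → [20,29),[15,24); WM=18
i=13 t=17 v=1: → [15,24),[10,19); WM=18
i=14 t=22 v=6: → [20,29),[15,24); WM=18
i=15 t=25 v=8: → [25,34),[20,29); WM=23; [10,19) fires=18
i=16 t=20 v=2: DROP (t<23-1); WM=23
i=17 t=20 v=5: DROP (t<23-1); WM=23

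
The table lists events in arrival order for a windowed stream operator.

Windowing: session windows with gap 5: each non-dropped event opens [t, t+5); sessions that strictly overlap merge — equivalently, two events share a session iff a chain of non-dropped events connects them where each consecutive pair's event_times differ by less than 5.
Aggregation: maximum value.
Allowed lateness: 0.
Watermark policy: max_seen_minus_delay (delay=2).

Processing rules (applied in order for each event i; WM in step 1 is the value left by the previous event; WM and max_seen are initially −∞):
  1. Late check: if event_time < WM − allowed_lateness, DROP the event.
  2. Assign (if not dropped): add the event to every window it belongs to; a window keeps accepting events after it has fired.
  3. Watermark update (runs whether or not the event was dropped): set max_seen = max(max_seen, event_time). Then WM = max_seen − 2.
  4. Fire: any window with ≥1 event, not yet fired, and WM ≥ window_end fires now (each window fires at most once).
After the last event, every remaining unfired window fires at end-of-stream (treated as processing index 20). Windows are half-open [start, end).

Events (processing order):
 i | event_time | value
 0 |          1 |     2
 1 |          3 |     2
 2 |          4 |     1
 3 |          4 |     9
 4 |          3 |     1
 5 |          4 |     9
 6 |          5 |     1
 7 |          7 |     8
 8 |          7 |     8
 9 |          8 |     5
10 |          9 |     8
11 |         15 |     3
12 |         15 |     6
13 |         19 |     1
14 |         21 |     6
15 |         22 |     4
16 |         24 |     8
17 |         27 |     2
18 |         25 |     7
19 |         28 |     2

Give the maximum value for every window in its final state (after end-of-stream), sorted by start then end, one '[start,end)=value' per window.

[1,14)=9 [15,33)=8

i=0 t=1 v=2: → [1,6); WM=-1
i=1 t=3 v=2: → [1,8); WM=1
i=2 t=4 v=1: → [1,9); WM=2
i=3 t=4 v=9: → [1,9); WM=2
i=4 t=3 v=1: → [1,9); WM=2
i=5 t=4 v=9: → [1,9); WM=2
i=6 t=5 v=1: → [1,10); WM=3
i=7 t=7 v=8: → [1,12); WM=5
i=8 t=7 v=8: → [1,12); WM=5
i=9 t=8 v=5: → [1,13); WM=6
i=10 t=9 v=8: → [1,14); WM=7
i=11 t=15 v=3: → [15,20); WM=13
i=12 t=15 v=6: → [15,20); WM=13
i=13 t=19 v=1: → [15,24); WM=17
i=14 t=21 v=6: → [15,26); WM=19
i=15 t=22 v=4: → [15,27); WM=20
i=16 t=24 v=8: → [15,29); WM=22
i=17 t=27 v=2: → [15,32); WM=25
i=18 t=25 v=7: → [15,32); WM=25
i=19 t=28 v=2: → [15,33); WM=26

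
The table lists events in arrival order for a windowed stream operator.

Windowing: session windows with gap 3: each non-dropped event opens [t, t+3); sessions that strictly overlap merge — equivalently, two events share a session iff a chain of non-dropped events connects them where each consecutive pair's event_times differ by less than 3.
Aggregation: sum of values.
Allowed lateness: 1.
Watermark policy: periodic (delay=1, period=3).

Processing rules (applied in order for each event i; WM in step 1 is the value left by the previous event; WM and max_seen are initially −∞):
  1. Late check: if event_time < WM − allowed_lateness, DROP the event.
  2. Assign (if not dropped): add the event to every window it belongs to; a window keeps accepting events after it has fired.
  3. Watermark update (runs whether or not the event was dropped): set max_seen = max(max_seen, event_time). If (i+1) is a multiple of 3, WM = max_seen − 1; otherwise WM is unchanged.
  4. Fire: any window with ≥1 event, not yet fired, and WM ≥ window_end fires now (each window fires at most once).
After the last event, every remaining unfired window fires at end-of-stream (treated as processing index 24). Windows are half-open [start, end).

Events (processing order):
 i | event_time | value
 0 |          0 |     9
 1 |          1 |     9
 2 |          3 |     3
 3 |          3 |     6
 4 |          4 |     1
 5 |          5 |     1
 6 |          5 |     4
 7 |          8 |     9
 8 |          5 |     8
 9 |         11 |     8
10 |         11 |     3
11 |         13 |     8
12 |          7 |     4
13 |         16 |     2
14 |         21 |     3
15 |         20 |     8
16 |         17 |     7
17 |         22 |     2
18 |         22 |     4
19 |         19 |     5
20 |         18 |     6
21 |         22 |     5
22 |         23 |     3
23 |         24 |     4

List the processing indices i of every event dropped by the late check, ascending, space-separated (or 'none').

12 16 19 20

i=0 t=0 v=9: → [0,3); WM=−∞
i=1 t=1 v=9: → [0,4); WM=−∞
i=2 t=3 v=3: → [0,6); WM=2
i=3 t=3 v=6: → [0,6); WM=2
i=4 t=4 v=1: → [0,7); WM=2
i=5 t=5 v=1: → [0,8); WM=4
i=6 t=5 v=4: → [0,8); WM=4
i=7 t=8 v=9: → [8,11); WM=4
i=8 t=5 v=8: → [0,8); WM=7
i=9 t=11 v=8: → [11,14); WM=7
i=10 t=11 v=3: → [11,14); WM=7
i=11 t=13 v=8: → [11,16); WM=12
i=12 t=7 v=4: DROP (t<12-1); WM=12
i=13 t=16 v=2: → [16,19); WM=12
i=14 t=21 v=3: → [21,24); WM=20
i=15 t=20 v=8: → [20,24); WM=20
i=16 t=17 v=7: DROP (t<20-1); WM=20
i=17 t=22 v=2: → [20,25); WM=21
i=18 t=22 v=4: → [20,25); WM=21
i=19 t=19 v=5: DROP (t<21-1); WM=21
i=20 t=18 v=6: DROP (t<21-1); WM=21
i=21 t=22 v=5: → [20,25); WM=21
i=22 t=23 v=3: → [20,26); WM=21
i=23 t=24 v=4: → [20,27); WM=23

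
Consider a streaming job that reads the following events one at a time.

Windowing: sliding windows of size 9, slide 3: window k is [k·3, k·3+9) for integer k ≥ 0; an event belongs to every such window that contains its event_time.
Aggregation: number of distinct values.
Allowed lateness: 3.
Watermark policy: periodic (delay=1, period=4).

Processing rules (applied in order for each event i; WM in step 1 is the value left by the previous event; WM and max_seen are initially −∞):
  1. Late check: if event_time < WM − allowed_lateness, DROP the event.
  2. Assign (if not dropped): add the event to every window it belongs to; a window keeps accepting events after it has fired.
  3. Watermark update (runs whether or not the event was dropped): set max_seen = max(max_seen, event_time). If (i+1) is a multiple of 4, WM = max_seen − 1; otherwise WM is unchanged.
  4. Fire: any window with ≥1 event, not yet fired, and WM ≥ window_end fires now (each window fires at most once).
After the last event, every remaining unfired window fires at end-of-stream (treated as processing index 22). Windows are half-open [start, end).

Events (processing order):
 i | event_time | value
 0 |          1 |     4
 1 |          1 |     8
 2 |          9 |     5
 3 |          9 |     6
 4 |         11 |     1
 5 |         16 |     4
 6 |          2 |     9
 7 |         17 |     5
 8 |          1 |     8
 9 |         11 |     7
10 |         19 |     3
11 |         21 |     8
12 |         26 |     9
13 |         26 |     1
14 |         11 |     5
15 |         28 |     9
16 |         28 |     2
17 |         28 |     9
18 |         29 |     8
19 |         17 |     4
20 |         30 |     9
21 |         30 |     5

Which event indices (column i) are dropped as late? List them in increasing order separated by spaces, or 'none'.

6 8 9 14 19

i=0 t=1 v=4: → [0,9); WM=−∞
i=1 t=1 v=8: → [0,9); WM=−∞
i=2 t=9 v=5: → [9,18),[6,15),[3,12); WM=−∞
i=3 t=9 v=6: → [9,18),[6,15),[3,12); WM=8
i=4 t=11 v=1: → [9,18),[6,15),[3,12); WM=8
i=5 t=16 v=4: → [15,24),[12,21),[9,18); WM=8
i=6 t=2 v=9: DROP (t<8-3); WM=8
i=7 t=17 v=5: → [15,24),[12,21),[9,18); WM=16; [0,9) fires=2 [3,12) fires=3 [6,15) fires=3
i=8 t=1 v=8: DROP (t<16-3); WM=16
i=9 t=11 v=7: DROP (t<16-3); WM=16
i=10 t=19 v=3: → [18,27),[15,24),[12,21); WM=16
i=11 t=21 v=8: → [21,30),[18,27),[15,24); WM=20; [9,18) fires=4
i=12 t=26 v=9: → [24,33),[21,30),[18,27); WM=20
i=13 t=26 v=1: → [24,33),[21,30),[18,27); WM=20
i=14 t=11 v=5: DROP (t<20-3); WM=20
i=15 t=28 v=9: → [27,36),[24,33),[21,30); WM=27; [12,21) fires=3 [15,24) fires=4 [18,27) fires=4
i=16 t=28 v=2: → [27,36),[24,33),[21,30); WM=27
i=17 t=28 v=9: → [27,36),[24,33),[21,30); WM=27
i=18 t=29 v=8: → [27,36),[24,33),[21,30); WM=27
i=19 t=17 v=4: DROP (t<27-3); WM=28
i=20 t=30 v=9: → [30,39),[27,36),[24,33); WM=28
i=21 t=30 v=5: → [30,39),[27,36),[24,33); WM=28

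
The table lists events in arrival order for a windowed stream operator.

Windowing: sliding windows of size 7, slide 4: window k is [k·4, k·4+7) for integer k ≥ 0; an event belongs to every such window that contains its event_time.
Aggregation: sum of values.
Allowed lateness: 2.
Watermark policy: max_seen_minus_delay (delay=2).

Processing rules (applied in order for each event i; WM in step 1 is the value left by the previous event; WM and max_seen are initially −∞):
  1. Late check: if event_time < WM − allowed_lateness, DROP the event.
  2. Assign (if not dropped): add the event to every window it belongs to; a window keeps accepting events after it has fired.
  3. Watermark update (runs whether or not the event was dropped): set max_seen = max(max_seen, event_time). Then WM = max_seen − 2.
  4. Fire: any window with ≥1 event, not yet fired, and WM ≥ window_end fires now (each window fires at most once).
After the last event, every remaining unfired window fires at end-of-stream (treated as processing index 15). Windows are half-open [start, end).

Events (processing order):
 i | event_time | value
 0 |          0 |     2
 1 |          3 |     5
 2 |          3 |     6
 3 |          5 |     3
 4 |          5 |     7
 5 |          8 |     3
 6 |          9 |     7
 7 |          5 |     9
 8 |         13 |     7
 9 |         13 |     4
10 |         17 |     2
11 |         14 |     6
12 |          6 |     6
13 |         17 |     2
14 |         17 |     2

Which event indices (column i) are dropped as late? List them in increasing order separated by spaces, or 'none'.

i=0 t=0 v=2: → [0,7); WM=-2
i=1 t=3 v=5: → [0,7); WM=1
i=2 t=3 v=6: → [0,7); WM=1
i=3 t=5 v=3: → [4,11),[0,7); WM=3
i=4 t=5 v=7: → [4,11),[0,7); WM=3
i=5 t=8 v=3: → [8,15),[4,11); WM=6
i=6 t=9 v=7: → [8,15),[4,11); WM=7; [0,7) fires=23
i=7 t=5 v=9: → [4,11),[0,7); WM=7
i=8 t=13 v=7: → [12,19),[8,15); WM=11; [4,11) fires=29
i=9 t=13 v=4: → [12,19),[8,15); WM=11
i=10 t=17 v=2: → [16,23),[12,19); WM=15; [8,15) fires=21
i=11 t=14 v=6: → [12,19),[8,15); WM=15
i=12 t=6 v=6: DROP (t<15-2); WM=15
i=13 t=17 v=2: → [16,23),[12,19); WM=15
i=14 t=17 v=2: → [16,23),[12,19); WM=15

12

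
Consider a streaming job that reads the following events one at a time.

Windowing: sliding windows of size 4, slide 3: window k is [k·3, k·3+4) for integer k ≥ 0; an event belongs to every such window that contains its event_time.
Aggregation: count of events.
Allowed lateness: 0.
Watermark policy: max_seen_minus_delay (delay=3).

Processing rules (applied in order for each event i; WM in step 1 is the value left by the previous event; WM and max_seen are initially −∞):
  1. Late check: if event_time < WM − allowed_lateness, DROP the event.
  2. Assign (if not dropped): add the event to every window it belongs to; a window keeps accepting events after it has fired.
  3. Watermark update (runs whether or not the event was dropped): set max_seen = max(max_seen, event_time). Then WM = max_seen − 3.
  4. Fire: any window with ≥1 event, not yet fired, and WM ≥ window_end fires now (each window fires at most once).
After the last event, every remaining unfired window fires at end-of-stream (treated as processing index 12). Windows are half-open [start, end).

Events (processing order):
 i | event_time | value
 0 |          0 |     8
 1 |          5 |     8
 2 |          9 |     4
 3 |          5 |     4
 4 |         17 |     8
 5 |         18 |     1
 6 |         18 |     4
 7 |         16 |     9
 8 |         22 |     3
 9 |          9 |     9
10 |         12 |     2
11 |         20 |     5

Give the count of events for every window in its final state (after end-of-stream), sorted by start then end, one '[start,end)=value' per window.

i=0 t=0 v=8: → [0,4); WM=-3
i=1 t=5 v=8: → [3,7); WM=2
i=2 t=9 v=4: → [9,13),[6,10); WM=6; [0,4) fires=1
i=3 t=5 v=4: DROP (t<6-0); WM=6
i=4 t=17 v=8: → [15,19); WM=14; [3,7) fires=1 [6,10) fires=1 [9,13) fires=1
i=5 t=18 v=1: → [18,22),[15,19); WM=15
i=6 t=18 v=4: → [18,22),[15,19); WM=15
i=7 t=16 v=9: → [15,19); WM=15
i=8 t=22 v=3: → [21,25); WM=19; [15,19) fires=4
i=9 t=9 v=9: DROP (t<19-0); WM=19
i=10 t=12 v=2: DROP (t<19-0); WM=19
i=11 t=20 v=5: → [18,22); WM=19

[0,4)=1 [3,7)=1 [6,10)=1 [9,13)=1 [15,19)=4 [18,22)=3 [21,25)=1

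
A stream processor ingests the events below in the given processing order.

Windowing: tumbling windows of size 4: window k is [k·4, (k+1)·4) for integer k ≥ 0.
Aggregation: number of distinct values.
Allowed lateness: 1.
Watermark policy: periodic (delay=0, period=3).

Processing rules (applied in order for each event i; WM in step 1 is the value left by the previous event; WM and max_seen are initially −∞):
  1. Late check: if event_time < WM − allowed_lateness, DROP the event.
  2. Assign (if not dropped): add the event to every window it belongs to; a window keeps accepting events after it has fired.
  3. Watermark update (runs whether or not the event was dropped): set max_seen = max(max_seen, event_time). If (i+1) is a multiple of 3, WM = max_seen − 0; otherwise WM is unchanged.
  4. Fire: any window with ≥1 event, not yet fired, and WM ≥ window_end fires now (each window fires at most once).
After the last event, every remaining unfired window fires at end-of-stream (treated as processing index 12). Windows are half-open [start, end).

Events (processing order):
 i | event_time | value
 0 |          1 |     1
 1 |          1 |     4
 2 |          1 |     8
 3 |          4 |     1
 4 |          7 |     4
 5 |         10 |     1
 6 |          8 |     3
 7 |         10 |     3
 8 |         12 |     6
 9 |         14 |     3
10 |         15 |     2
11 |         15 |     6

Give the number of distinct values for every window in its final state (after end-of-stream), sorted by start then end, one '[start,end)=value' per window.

i=0 t=1 v=1: → [0,4); WM=−∞
i=1 t=1 v=4: → [0,4); WM=−∞
i=2 t=1 v=8: → [0,4); WM=1
i=3 t=4 v=1: → [4,8); WM=1
i=4 t=7 v=4: → [4,8); WM=1
i=5 t=10 v=1: → [8,12); WM=10; [0,4) fires=3 [4,8) fires=2
i=6 t=8 v=3: DROP (t<10-1); WM=10
i=7 t=10 v=3: → [8,12); WM=10
i=8 t=12 v=6: → [12,16); WM=12; [8,12) fires=2
i=9 t=14 v=3: → [12,16); WM=12
i=10 t=15 v=2: → [12,16); WM=12
i=11 t=15 v=6: → [12,16); WM=15

[0,4)=3 [4,8)=2 [8,12)=2 [12,16)=3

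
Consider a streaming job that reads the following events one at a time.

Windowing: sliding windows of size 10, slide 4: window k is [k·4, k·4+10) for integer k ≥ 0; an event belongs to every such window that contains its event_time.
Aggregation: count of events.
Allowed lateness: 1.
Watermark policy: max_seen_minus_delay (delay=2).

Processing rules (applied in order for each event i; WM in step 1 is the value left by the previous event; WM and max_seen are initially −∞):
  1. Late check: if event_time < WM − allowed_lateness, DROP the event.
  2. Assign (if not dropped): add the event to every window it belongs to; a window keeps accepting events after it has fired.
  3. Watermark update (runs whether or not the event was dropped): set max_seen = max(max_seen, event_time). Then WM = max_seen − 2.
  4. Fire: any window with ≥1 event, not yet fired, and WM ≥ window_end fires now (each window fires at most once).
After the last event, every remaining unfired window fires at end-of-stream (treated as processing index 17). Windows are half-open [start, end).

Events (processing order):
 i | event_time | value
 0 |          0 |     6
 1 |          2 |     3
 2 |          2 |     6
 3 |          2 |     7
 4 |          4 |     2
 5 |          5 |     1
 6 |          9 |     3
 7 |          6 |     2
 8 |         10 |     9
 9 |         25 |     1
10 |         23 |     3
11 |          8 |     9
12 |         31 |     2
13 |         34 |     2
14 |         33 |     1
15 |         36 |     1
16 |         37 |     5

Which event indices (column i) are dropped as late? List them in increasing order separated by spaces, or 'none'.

11

i=0 t=0 v=6: → [0,10); WM=-2
i=1 t=2 v=3: → [0,10); WM=0
i=2 t=2 v=6: → [0,10); WM=0
i=3 t=2 v=7: → [0,10); WM=0
i=4 t=4 v=2: → [4,14),[0,10); WM=2
i=5 t=5 v=1: → [4,14),[0,10); WM=3
i=6 t=9 v=3: → [8,18),[4,14),[0,10); WM=7
i=7 t=6 v=2: → [4,14),[0,10); WM=7
i=8 t=10 v=9: → [8,18),[4,14); WM=8
i=9 t=25 v=1: → [24,34),[20,30),[16,26); WM=23; [0,10) fires=8 [4,14) fires=5 [8,18) fires=2
i=10 t=23 v=3: → [20,30),[16,26); WM=23
i=11 t=8 v=9: DROP (t<23-1); WM=23
i=12 t=31 v=2: → [28,38),[24,34); WM=29; [16,26) fires=2
i=13 t=34 v=2: → [32,42),[28,38); WM=32; [20,30) fires=2
i=14 t=33 v=1: → [32,42),[28,38),[24,34); WM=32
i=15 t=36 v=1: → [36,46),[32,42),[28,38); WM=34; [24,34) fires=3
i=16 t=37 v=5: → [36,46),[32,42),[28,38); WM=35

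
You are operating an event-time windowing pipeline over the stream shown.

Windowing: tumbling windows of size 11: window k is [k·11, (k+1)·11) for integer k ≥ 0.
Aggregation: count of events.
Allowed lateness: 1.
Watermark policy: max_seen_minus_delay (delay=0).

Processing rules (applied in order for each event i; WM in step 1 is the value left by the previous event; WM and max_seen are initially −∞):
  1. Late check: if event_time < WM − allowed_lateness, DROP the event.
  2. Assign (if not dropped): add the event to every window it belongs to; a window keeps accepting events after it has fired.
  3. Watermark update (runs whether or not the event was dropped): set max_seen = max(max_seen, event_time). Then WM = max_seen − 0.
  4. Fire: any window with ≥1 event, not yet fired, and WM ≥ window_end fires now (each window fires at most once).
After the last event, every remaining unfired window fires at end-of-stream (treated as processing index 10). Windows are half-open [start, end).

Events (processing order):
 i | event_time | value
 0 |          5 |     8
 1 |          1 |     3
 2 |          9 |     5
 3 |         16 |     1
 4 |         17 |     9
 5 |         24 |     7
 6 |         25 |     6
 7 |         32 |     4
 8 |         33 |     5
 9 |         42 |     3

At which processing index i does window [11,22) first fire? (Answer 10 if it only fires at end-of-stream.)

5

i=0 t=5 v=8: → [0,11); WM=5
i=1 t=1 v=3: DROP (t<5-1); WM=5
i=2 t=9 v=5: → [0,11); WM=9
i=3 t=16 v=1: → [11,22); WM=16; [0,11) fires=2
i=4 t=17 v=9: → [11,22); WM=17
i=5 t=24 v=7: → [22,33); WM=24; [11,22) fires=2
i=6 t=25 v=6: → [22,33); WM=25
i=7 t=32 v=4: → [22,33); WM=32
i=8 t=33 v=5: → [33,44); WM=33; [22,33) fires=3
i=9 t=42 v=3: → [33,44); WM=42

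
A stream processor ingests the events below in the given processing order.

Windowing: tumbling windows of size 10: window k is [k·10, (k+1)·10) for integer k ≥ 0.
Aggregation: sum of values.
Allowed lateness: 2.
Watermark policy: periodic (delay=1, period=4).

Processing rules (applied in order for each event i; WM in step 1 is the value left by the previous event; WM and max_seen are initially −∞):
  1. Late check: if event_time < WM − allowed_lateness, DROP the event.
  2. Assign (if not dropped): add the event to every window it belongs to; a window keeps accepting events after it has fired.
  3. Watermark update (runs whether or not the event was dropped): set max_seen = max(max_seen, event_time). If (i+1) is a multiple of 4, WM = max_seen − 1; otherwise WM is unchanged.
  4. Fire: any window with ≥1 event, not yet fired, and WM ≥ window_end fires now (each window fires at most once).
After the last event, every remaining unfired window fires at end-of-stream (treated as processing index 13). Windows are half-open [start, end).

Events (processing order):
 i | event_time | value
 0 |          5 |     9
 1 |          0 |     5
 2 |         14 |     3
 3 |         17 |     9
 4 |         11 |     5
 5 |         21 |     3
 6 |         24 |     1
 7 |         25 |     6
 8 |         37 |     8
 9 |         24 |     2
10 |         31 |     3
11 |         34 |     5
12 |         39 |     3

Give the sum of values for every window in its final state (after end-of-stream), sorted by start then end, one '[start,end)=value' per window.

i=0 t=5 v=9: → [0,10); WM=−∞
i=1 t=0 v=5: → [0,10); WM=−∞
i=2 t=14 v=3: → [10,20); WM=−∞
i=3 t=17 v=9: → [10,20); WM=16; [0,10) fires=14
i=4 t=11 v=5: DROP (t<16-2); WM=16
i=5 t=21 v=3: → [20,30); WM=16
i=6 t=24 v=1: → [20,30); WM=16
i=7 t=25 v=6: → [20,30); WM=24; [10,20) fires=12
i=8 t=37 v=8: → [30,40); WM=24
i=9 t=24 v=2: → [20,30); WM=24
i=10 t=31 v=3: → [30,40); WM=24
i=11 t=34 v=5: → [30,40); WM=36; [20,30) fires=12
i=12 t=39 v=3: → [30,40); WM=36

[0,10)=14 [10,20)=12 [20,30)=12 [30,40)=19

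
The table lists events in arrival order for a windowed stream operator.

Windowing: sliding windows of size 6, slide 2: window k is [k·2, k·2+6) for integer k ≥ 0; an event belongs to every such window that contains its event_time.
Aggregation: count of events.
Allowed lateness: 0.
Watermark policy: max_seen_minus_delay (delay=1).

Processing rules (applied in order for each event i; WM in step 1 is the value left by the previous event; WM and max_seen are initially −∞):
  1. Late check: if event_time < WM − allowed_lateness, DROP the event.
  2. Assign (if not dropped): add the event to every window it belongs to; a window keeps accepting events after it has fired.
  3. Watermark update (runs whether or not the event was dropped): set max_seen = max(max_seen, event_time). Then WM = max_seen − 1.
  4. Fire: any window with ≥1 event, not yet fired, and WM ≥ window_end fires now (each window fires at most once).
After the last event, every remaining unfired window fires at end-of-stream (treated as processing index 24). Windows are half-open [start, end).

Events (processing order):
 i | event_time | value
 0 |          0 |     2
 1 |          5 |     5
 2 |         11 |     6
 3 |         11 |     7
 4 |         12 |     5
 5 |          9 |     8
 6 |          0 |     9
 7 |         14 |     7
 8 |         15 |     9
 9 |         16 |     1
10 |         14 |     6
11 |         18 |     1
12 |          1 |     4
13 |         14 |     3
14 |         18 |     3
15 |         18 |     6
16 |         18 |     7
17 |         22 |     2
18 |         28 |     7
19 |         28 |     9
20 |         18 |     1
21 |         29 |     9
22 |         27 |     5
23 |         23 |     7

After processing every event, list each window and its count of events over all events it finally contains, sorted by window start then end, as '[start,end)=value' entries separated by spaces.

i=0 t=0 v=2: → [0,6); WM=-1
i=1 t=5 v=5: → [4,10),[2,8),[0,6); WM=4
i=2 t=11 v=6: → [10,16),[8,14),[6,12); WM=10; [0,6) fires=2 [2,8) fires=1 [4,10) fires=1
i=3 t=11 v=7: → [10,16),[8,14),[6,12); WM=10
i=4 t=12 v=5: → [12,18),[10,16),[8,14); WM=11
i=5 t=9 v=8: DROP (t<11-0); WM=11
i=6 t=0 v=9: DROP (t<11-0); WM=11
i=7 t=14 v=7: → [14,20),[12,18),[10,16); WM=13; [6,12) fires=2
i=8 t=15 v=9: → [14,20),[12,18),[10,16); WM=14; [8,14) fires=3
i=9 t=16 v=1: → [16,22),[14,20),[12,18); WM=15
i=10 t=14 v=6: DROP (t<15-0); WM=15
i=11 t=18 v=1: → [18,24),[16,22),[14,20); WM=17; [10,16) fires=5
i=12 t=1 v=4: DROP (t<17-0); WM=17
i=13 t=14 v=3: DROP (t<17-0); WM=17
i=14 t=18 v=3: → [18,24),[16,22),[14,20); WM=17
i=15 t=18 v=6: → [18,24),[16,22),[14,20); WM=17
i=16 t=18 v=7: → [18,24),[16,22),[14,20); WM=17
i=17 t=22 v=2: → [22,28),[20,26),[18,24); WM=21; [12,18) fires=4 [14,20) fires=7
i=18 t=28 v=7: → [28,34),[26,32),[24,30); WM=27; [16,22) fires=5 [18,24) fires=5 [20,26) fires=1
i=19 t=28 v=9: → [28,34),[26,32),[24,30); WM=27
i=20 t=18 v=1: DROP (t<27-0); WM=27
i=21 t=29 v=9: → [28,34),[26,32),[24,30); WM=28; [22,28) fires=1
i=22 t=27 v=5: DROP (t<28-0); WM=28
i=23 t=23 v=7: DROP (t<28-0); WM=28

[0,6)=2 [2,8)=1 [4,10)=1 [6,12)=2 [8,14)=3 [10,16)=5 [12,18)=4 [14,20)=7 [16,22)=5 [18,24)=5 [20,26)=1 [22,28)=1 [24,30)=3 [26,32)=3 [28,34)=3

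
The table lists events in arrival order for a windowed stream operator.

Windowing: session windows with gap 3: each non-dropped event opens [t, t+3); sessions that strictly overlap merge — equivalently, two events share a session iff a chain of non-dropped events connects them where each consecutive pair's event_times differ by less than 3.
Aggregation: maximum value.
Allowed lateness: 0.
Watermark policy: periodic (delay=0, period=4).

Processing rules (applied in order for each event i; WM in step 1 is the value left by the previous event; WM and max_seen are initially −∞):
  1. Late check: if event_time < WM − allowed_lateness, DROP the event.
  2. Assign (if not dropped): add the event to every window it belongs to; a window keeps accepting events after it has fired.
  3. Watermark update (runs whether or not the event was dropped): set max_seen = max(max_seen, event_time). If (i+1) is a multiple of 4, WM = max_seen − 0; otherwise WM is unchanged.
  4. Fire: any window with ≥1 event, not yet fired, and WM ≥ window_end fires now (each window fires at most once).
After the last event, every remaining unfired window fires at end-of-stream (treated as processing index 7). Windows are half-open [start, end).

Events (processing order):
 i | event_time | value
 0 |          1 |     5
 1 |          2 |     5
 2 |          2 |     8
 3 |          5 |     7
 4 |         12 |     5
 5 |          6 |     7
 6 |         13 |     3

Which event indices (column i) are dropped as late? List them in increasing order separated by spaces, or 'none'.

i=0 t=1 v=5: → [1,4); WM=−∞
i=1 t=2 v=5: → [1,5); WM=−∞
i=2 t=2 v=8: → [1,5); WM=−∞
i=3 t=5 v=7: → [5,8); WM=5
i=4 t=12 v=5: → [12,15); WM=5
i=5 t=6 v=7: → [5,9); WM=5
i=6 t=13 v=3: → [12,16); WM=5

none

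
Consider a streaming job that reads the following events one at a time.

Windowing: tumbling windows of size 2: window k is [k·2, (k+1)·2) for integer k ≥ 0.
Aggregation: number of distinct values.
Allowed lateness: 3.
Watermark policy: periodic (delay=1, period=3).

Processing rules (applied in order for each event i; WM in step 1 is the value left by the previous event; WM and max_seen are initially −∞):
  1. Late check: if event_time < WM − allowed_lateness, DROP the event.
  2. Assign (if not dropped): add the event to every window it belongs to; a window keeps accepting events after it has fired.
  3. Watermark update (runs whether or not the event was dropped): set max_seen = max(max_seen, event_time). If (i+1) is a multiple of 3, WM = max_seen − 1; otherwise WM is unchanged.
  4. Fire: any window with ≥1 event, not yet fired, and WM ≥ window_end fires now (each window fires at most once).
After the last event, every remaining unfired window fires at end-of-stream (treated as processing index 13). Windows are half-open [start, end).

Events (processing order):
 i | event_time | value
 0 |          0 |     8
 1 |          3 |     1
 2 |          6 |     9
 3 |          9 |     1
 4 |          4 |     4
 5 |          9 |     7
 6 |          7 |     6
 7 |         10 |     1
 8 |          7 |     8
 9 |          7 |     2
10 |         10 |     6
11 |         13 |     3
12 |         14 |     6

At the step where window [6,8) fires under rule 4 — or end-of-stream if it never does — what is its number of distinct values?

1

i=0 t=0 v=8: → [0,2); WM=−∞
i=1 t=3 v=1: → [2,4); WM=−∞
i=2 t=6 v=9: → [6,8); WM=5; [0,2) fires=1 [2,4) fires=1
i=3 t=9 v=1: → [8,10); WM=5
i=4 t=4 v=4: → [4,6); WM=5
i=5 t=9 v=7: → [8,10); WM=8; [4,6) fires=1 [6,8) fires=1
i=6 t=7 v=6: → [6,8); WM=8
i=7 t=10 v=1: → [10,12); WM=8
i=8 t=7 v=8: → [6,8); WM=9
i=9 t=7 v=2: → [6,8); WM=9
i=10 t=10 v=6: → [10,12); WM=9
i=11 t=13 v=3: → [12,14); WM=12; [8,10) fires=2 [10,12) fires=2
i=12 t=14 v=6: → [14,16); WM=12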